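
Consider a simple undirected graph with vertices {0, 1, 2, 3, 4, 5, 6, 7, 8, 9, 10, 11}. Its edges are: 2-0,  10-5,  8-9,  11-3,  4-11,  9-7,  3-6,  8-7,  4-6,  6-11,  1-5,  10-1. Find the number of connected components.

Component: {0, 2}
Component: {1, 5, 10}
Component: {7, 8, 9}
Component: {3, 4, 6, 11}

4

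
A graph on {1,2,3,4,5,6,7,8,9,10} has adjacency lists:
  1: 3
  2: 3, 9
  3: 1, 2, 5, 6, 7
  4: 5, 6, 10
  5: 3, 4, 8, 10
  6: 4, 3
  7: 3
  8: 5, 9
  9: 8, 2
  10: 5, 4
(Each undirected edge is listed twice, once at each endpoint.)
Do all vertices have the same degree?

No

Degrees: 1:1, 2:2, 3:5, 4:3, 5:4, 6:2, 7:1, 8:2, 9:2, 10:2
Vertex 1 has degree 1 while 3 has degree 5, so the graph is not regular.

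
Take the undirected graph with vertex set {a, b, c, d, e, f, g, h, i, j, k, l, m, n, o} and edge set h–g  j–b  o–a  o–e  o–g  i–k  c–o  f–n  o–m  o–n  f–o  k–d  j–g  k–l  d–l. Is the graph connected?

No

Component: {d, i, k, l}
Component: {a, b, c, e, f, g, h, j, m, n, o}
No edge joins these 2 groups, so the graph is disconnected.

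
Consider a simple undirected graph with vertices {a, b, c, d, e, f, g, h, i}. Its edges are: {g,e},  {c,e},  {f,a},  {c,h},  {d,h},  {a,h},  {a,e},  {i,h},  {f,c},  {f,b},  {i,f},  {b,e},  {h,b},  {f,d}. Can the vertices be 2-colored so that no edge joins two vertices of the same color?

Yes

A valid 2-coloring puts {e, f, h} on one side and {a, b, c, d, g, i} on the other; every edge crosses between the two sides.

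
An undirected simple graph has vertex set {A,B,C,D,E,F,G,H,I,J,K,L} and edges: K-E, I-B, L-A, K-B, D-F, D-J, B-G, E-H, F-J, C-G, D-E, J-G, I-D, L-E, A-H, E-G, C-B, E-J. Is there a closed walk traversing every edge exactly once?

Degrees: A:2, B:4, C:2, D:4, E:6, F:2, G:4, H:2, I:2, J:4, K:2, L:2
Every vertex has even degree and the edges form a single connected piece, so an Eulerian circuit exists.

Yes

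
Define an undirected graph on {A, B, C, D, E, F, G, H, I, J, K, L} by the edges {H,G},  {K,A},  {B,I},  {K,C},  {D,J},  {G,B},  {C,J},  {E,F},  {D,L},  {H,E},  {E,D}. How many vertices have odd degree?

Degrees: A:1, B:2, C:2, D:3, E:3, F:1, G:2, H:2, I:1, J:2, K:2, L:1
Odd-degree vertices: A, D, E, F, I, L.

6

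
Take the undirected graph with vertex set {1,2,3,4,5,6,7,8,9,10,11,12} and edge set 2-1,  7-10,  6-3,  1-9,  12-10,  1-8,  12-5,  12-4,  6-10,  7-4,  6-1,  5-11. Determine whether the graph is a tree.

No

The graph has 12 vertices and 12 edges.
Connected but with 12 > 11 edges, so it has a cycle and is not a tree.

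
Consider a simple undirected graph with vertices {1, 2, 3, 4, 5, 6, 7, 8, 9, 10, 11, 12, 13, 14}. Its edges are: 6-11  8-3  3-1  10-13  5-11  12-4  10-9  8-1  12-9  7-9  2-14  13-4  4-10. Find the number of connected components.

4

Component: {2, 14}
Component: {1, 3, 8}
Component: {5, 6, 11}
Component: {4, 7, 9, 10, 12, 13}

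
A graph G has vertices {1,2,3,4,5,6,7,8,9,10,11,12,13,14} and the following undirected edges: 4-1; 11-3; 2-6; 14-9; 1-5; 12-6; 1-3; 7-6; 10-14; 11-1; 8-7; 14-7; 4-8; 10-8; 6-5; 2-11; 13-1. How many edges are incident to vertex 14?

Neighbors of 14: 7, 9, 10.

3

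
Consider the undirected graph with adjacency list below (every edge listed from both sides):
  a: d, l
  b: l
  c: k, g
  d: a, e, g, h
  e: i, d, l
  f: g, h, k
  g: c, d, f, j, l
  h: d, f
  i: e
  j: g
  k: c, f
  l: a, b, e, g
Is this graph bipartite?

Partition the vertices as {c, d, f, i, j, l} vs {a, b, e, g, h, k}. Each listed edge has one endpoint in each part, so the graph is bipartite.

Yes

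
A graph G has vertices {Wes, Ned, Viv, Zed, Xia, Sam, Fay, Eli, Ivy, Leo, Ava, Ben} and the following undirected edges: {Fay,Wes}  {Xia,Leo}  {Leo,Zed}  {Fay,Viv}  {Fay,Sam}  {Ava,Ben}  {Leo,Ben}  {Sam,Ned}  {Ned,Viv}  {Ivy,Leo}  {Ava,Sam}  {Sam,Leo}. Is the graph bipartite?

Yes

A valid 2-coloring puts {Ned, Fay, Eli, Leo, Ava} on one side and {Wes, Viv, Zed, Xia, Sam, Ivy, Ben} on the other; every edge crosses between the two sides.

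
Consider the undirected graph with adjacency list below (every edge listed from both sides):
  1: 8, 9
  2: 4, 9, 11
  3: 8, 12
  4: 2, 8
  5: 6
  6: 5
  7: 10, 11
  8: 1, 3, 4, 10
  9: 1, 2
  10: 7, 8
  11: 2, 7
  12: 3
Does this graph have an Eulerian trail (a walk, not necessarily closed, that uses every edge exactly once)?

Degrees: 1:2, 2:3, 3:2, 4:2, 5:1, 6:1, 7:2, 8:4, 9:2, 10:2, 11:2, 12:1
Odd-degree vertices: 2, 5, 6, 12 (4 total).
An Eulerian trail requires 0 or 2 odd-degree vertices; here there are 4.

No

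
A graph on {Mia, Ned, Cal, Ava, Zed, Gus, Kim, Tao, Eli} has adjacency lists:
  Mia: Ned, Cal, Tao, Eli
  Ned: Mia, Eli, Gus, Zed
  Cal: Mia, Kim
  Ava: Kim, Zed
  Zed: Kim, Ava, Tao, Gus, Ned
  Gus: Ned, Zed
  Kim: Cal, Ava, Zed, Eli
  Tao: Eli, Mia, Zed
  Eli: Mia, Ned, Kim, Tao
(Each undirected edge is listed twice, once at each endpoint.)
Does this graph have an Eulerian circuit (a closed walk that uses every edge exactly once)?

Degrees: Mia:4, Ned:4, Cal:2, Ava:2, Zed:5, Gus:2, Kim:4, Tao:3, Eli:4
Vertices with odd degree: Zed, Tao. An Eulerian circuit requires all degrees even.

No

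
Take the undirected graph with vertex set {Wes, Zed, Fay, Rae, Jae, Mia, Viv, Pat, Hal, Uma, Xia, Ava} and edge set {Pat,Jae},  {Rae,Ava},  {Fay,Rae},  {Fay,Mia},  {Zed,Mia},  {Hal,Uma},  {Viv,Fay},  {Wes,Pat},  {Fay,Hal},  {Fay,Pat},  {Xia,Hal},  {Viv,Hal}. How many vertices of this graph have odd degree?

8

Degrees: Wes:1, Zed:1, Fay:5, Rae:2, Jae:1, Mia:2, Viv:2, Pat:3, Hal:4, Uma:1, Xia:1, Ava:1
Odd-degree vertices: Wes, Zed, Fay, Jae, Pat, Uma, Xia, Ava.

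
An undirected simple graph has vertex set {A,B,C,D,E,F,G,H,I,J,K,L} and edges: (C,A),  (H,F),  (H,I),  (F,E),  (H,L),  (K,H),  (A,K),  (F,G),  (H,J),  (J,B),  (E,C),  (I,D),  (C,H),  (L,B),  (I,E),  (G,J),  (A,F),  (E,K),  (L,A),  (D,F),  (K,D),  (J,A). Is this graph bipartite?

Partition the vertices as {C, F, I, J, K, L} vs {A, B, D, E, G, H}. Each listed edge has one endpoint in each part, so the graph is bipartite.

Yes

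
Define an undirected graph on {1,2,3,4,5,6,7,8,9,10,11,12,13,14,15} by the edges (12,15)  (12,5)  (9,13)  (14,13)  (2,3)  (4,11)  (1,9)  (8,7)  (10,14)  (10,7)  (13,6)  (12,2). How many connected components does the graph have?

3

Component: {4, 11}
Component: {2, 3, 5, 12, 15}
Component: {1, 6, 7, 8, 9, 10, 13, 14}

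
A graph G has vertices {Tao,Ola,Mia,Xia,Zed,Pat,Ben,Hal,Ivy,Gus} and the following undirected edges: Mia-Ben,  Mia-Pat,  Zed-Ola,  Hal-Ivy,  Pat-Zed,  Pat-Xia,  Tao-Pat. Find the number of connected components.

3

Component: {Gus}
Component: {Hal, Ivy}
Component: {Tao, Ola, Mia, Xia, Zed, Pat, Ben}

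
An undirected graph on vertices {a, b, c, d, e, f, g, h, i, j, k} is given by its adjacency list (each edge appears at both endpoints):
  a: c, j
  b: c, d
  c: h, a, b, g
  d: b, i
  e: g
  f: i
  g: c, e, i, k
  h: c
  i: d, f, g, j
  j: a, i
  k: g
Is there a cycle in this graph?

Yes

|V| = 11, |E| = 12, number of components = 1.
One cycle is a-j-i-g-c-a.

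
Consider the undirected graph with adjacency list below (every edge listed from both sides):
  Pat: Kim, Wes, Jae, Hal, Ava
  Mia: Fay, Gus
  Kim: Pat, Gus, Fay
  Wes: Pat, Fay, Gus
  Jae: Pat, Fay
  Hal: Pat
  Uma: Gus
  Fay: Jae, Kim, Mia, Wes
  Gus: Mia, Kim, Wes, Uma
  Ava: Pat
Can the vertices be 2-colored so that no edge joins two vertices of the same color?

Color {Mia, Kim, Wes, Jae, Hal, Uma, Ava} black and {Pat, Fay, Gus} white. No edge joins two same-colored vertices, so the graph is bipartite.

Yes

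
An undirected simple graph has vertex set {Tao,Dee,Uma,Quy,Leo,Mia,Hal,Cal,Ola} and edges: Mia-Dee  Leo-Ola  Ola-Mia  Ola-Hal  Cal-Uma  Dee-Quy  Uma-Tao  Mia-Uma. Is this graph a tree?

Yes

The graph has 9 vertices and 8 edges.
It is connected with exactly 8 edges, hence acyclic — it is a tree.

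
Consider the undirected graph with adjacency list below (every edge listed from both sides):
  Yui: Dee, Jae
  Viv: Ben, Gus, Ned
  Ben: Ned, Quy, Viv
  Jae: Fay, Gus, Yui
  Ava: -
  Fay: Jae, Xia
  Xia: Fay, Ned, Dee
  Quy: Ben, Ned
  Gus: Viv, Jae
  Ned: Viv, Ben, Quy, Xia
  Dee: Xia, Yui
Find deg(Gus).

Neighbors of Gus: Viv, Jae.

2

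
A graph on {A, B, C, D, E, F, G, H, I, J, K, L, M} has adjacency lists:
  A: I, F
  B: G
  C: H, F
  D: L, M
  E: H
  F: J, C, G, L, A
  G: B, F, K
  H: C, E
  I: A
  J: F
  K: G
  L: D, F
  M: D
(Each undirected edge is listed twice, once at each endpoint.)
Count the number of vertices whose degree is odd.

Degrees: A:2, B:1, C:2, D:2, E:1, F:5, G:3, H:2, I:1, J:1, K:1, L:2, M:1
Odd-degree vertices: B, E, F, G, I, J, K, M.

8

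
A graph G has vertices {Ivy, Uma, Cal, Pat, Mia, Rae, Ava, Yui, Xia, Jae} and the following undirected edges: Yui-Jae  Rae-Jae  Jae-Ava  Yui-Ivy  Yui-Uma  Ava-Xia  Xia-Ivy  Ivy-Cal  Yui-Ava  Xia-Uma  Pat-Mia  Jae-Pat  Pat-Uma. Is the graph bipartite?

No

Yui-Ava-Jae-Yui is an odd cycle (length 3), and a bipartite graph can contain only even cycles.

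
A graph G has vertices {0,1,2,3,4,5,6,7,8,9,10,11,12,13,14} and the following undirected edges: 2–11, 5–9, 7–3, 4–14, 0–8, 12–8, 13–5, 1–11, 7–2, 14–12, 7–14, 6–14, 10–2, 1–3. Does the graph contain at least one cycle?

Yes

|V| = 15, |E| = 14, number of components = 2.
Since 14 > 15 - 2, a cycle must exist; for instance 7-3-1-11-2-7.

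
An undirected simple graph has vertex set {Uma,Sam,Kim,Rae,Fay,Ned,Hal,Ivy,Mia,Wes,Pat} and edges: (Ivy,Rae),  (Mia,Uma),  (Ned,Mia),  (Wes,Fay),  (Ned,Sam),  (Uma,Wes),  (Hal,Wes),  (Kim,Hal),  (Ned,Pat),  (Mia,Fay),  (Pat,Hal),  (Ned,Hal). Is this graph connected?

No

Component: {Rae, Ivy}
Component: {Uma, Sam, Kim, Fay, Ned, Hal, Mia, Wes, Pat}
There are 2 separate components, so the graph is not connected.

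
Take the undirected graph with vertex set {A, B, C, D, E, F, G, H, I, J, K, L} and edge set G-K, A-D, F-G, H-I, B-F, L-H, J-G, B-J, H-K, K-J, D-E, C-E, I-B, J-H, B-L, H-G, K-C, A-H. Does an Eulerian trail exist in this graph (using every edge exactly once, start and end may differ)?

Yes

Degrees: A:2, B:4, C:2, D:2, E:2, F:2, G:4, H:6, I:2, J:4, K:4, L:2
Odd-degree vertices: none (0 total).
With 0 odd-degree vertices and all edges in one connected piece, an Eulerian trail exists.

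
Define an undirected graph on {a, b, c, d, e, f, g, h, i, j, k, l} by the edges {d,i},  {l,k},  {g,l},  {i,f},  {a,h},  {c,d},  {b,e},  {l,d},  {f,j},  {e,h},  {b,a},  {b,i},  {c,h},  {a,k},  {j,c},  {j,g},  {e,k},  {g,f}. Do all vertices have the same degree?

Degrees: a:3, b:3, c:3, d:3, e:3, f:3, g:3, h:3, i:3, j:3, k:3, l:3
Every vertex has degree 3, so the graph is 3-regular.

Yes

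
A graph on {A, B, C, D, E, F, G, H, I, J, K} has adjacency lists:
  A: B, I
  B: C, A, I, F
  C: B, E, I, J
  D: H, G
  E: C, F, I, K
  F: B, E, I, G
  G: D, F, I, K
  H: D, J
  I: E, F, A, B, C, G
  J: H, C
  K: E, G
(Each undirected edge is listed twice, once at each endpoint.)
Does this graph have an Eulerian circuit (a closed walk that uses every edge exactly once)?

Yes

Degrees: A:2, B:4, C:4, D:2, E:4, F:4, G:4, H:2, I:6, J:2, K:2
All degrees are even and the non-isolated vertices are connected — an Eulerian circuit exists.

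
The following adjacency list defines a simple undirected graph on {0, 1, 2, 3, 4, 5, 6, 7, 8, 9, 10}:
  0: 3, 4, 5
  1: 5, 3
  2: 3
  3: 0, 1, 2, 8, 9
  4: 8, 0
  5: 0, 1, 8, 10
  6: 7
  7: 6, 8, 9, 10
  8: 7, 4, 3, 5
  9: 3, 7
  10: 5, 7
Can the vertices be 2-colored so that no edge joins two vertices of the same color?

A valid 2-coloring puts {3, 4, 5, 7} on one side and {0, 1, 2, 6, 8, 9, 10} on the other; every edge crosses between the two sides.

Yes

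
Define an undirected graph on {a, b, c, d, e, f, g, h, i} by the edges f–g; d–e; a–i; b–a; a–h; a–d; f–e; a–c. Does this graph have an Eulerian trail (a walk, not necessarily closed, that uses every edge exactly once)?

Degrees: a:5, b:1, c:1, d:2, e:2, f:2, g:1, h:1, i:1
Odd-degree vertices: a, b, c, g, h, i (6 total).
An Eulerian trail requires 0 or 2 odd-degree vertices; here there are 6.

No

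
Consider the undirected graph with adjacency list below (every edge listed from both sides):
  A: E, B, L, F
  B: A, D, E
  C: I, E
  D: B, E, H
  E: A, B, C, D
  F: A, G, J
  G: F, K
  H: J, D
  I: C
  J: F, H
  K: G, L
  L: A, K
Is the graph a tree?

No

|V| = 12, |E| = 15.
A tree on 12 vertices has exactly 11 edges; this graph has 15, so it contains a cycle and is not a tree.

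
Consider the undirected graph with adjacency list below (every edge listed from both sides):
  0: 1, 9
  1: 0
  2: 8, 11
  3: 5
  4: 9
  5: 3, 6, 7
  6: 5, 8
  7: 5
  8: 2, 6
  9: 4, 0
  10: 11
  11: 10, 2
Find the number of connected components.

2

Component: {0, 1, 4, 9}
Component: {2, 3, 5, 6, 7, 8, 10, 11}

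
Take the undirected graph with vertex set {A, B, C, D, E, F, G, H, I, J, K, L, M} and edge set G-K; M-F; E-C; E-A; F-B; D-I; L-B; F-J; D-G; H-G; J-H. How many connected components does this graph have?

2

Component: {A, C, E}
Component: {B, D, F, G, H, I, J, K, L, M}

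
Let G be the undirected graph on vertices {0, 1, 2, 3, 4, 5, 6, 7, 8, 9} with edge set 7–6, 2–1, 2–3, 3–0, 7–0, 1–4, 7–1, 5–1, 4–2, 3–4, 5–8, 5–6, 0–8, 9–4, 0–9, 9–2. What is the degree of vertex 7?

Neighbors of 7: 0, 1, 6.

3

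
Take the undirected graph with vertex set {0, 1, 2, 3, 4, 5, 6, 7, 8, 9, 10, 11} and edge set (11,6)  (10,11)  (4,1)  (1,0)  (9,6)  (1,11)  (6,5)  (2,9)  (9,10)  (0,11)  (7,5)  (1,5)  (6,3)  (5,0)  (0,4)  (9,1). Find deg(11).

Neighbors of 11: 0, 1, 6, 10.

4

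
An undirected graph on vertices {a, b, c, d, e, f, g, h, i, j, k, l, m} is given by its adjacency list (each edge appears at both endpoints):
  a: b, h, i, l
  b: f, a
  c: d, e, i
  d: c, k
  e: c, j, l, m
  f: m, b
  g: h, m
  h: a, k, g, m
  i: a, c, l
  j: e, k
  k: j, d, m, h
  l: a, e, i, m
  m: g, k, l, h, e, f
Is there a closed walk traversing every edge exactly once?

Degrees: a:4, b:2, c:3, d:2, e:4, f:2, g:2, h:4, i:3, j:2, k:4, l:4, m:6
c, i have odd degree; an Eulerian circuit needs every degree to be even, so none exists.

No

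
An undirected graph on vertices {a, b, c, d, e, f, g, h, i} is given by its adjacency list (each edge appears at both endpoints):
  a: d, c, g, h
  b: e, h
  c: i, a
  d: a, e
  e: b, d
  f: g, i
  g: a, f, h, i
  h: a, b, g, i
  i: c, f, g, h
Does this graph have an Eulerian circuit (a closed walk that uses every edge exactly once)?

Degrees: a:4, b:2, c:2, d:2, e:2, f:2, g:4, h:4, i:4
All degrees are even and the non-isolated vertices are connected — an Eulerian circuit exists.

Yes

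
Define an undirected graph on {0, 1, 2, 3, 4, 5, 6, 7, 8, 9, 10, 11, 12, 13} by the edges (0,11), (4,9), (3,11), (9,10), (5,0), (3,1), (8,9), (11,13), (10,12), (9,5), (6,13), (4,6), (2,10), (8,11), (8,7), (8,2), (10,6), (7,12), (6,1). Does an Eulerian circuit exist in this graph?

Degrees: 0:2, 1:2, 2:2, 3:2, 4:2, 5:2, 6:4, 7:2, 8:4, 9:4, 10:4, 11:4, 12:2, 13:2
All degrees are even and the non-isolated vertices are connected — an Eulerian circuit exists.

Yes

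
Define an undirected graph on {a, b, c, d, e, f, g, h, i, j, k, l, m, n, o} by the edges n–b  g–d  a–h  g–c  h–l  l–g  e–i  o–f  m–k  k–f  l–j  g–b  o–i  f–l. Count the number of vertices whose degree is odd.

Degrees: a:1, b:2, c:1, d:1, e:1, f:3, g:4, h:2, i:2, j:1, k:2, l:4, m:1, n:1, o:2
Odd-degree vertices: a, c, d, e, f, j, m, n.

8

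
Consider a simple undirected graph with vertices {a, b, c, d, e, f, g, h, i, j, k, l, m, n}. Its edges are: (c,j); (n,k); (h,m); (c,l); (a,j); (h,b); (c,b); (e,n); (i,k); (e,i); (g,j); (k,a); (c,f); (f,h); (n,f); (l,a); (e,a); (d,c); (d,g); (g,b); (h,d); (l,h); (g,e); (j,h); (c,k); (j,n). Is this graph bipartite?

A valid 2-coloring puts {b, d, e, f, j, k, l, m} on one side and {a, c, g, h, i, n} on the other; every edge crosses between the two sides.

Yes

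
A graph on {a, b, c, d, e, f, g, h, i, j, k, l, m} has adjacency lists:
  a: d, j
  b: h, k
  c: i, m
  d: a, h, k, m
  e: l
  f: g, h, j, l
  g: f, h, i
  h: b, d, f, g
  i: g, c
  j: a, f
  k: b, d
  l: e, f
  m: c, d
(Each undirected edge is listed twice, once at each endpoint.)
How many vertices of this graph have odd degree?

2

Degrees: a:2, b:2, c:2, d:4, e:1, f:4, g:3, h:4, i:2, j:2, k:2, l:2, m:2
Odd-degree vertices: e, g.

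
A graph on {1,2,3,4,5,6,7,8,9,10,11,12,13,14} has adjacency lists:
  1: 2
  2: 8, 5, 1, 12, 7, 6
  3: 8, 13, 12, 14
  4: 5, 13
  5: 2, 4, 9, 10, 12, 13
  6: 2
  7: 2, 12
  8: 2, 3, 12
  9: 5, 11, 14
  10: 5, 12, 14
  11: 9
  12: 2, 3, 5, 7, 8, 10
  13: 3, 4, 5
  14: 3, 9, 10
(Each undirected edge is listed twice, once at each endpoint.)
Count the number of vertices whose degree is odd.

Degrees: 1:1, 2:6, 3:4, 4:2, 5:6, 6:1, 7:2, 8:3, 9:3, 10:3, 11:1, 12:6, 13:3, 14:3
Odd-degree vertices: 1, 6, 8, 9, 10, 11, 13, 14.

8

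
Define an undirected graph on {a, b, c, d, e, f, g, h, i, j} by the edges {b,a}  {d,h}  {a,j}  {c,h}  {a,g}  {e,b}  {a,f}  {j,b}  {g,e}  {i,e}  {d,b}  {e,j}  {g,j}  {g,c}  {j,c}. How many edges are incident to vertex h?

Neighbors of h: c, d.

2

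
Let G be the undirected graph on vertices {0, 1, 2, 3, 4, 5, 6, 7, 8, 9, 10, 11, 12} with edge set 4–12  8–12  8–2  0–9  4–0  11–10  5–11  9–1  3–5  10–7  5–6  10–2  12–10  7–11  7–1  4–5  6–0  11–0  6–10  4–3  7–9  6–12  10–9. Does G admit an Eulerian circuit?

Degrees: 0:4, 1:2, 2:2, 3:2, 4:4, 5:4, 6:4, 7:4, 8:2, 9:4, 10:6, 11:4, 12:4
Every vertex has even degree and the edges form a single connected piece, so an Eulerian circuit exists.

Yes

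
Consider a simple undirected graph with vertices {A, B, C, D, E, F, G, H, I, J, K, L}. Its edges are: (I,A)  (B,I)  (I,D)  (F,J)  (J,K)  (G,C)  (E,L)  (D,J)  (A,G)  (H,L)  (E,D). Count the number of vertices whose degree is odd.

Degrees: A:2, B:1, C:1, D:3, E:2, F:1, G:2, H:1, I:3, J:3, K:1, L:2
Odd-degree vertices: B, C, D, F, H, I, J, K.

8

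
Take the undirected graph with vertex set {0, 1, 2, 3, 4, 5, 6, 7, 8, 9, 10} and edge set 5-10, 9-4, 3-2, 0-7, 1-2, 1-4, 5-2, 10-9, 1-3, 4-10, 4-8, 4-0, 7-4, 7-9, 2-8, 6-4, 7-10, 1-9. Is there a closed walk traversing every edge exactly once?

Degrees: 0:2, 1:4, 2:4, 3:2, 4:7, 5:2, 6:1, 7:4, 8:2, 9:4, 10:4
Vertices with odd degree: 4, 6. An Eulerian circuit requires all degrees even.

No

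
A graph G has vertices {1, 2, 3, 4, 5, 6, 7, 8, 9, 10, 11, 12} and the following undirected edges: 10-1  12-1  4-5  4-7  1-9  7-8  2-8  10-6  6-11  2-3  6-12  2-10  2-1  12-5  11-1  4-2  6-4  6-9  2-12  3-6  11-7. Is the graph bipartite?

The cycle 1-2-12-1 has length 3, which is odd, so the graph is not bipartite.

No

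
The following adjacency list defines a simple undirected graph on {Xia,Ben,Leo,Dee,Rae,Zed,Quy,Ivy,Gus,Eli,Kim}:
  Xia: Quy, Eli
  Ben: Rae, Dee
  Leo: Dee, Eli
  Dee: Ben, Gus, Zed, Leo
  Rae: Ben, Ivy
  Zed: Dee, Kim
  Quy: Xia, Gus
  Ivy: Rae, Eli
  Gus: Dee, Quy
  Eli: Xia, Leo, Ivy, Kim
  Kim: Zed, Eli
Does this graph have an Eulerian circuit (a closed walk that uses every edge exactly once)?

Yes

Degrees: Xia:2, Ben:2, Leo:2, Dee:4, Rae:2, Zed:2, Quy:2, Ivy:2, Gus:2, Eli:4, Kim:2
All degrees are even and the non-isolated vertices are connected — an Eulerian circuit exists.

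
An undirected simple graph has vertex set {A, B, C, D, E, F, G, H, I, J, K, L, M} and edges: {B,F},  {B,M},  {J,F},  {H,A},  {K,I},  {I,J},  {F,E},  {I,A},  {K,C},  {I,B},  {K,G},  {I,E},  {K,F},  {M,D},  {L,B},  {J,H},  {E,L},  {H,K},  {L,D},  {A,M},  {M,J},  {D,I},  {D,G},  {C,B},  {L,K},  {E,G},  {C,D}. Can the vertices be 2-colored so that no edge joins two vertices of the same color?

Color {C, F, G, H, I, L, M} black and {A, B, D, E, J, K} white. No edge joins two same-colored vertices, so the graph is bipartite.

Yes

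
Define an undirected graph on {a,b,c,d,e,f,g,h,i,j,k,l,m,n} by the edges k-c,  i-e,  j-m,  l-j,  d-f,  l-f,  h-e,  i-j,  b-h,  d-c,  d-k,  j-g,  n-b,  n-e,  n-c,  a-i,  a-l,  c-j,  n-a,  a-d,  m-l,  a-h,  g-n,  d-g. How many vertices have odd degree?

8

Degrees: a:5, b:2, c:4, d:5, e:3, f:2, g:3, h:3, i:3, j:5, k:2, l:4, m:2, n:5
Odd-degree vertices: a, d, e, g, h, i, j, n.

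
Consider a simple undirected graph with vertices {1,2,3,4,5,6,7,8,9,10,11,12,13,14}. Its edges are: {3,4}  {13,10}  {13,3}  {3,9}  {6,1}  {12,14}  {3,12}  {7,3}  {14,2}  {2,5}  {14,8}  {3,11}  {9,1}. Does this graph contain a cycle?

No

|V| = 14, |E| = 13, number of components = 1.
A forest on 14 vertices with 1 component has exactly 13 edges, which matches — so no cycle.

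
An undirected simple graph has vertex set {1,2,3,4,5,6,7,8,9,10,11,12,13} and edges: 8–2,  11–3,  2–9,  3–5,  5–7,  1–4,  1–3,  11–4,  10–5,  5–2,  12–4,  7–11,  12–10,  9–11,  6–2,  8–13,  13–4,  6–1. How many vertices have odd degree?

2

Degrees: 1:3, 2:4, 3:3, 4:4, 5:4, 6:2, 7:2, 8:2, 9:2, 10:2, 11:4, 12:2, 13:2
Odd-degree vertices: 1, 3.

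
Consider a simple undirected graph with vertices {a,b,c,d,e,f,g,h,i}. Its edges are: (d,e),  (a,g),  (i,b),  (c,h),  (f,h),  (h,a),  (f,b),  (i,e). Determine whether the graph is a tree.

Yes

|V| = 9, |E| = 8.
It is connected with exactly 8 edges, hence acyclic — it is a tree.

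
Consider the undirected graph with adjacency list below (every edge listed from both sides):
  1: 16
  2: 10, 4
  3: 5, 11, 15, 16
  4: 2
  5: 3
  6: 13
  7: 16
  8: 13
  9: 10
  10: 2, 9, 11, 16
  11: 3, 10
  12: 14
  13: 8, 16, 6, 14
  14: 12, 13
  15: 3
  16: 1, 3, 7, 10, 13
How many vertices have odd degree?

10

Degrees: 1:1, 2:2, 3:4, 4:1, 5:1, 6:1, 7:1, 8:1, 9:1, 10:4, 11:2, 12:1, 13:4, 14:2, 15:1, 16:5
Odd-degree vertices: 1, 4, 5, 6, 7, 8, 9, 12, 15, 16.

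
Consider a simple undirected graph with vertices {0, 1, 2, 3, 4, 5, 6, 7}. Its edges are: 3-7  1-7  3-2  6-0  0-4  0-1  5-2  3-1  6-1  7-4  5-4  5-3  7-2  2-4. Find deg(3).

Neighbors of 3: 1, 2, 5, 7.

4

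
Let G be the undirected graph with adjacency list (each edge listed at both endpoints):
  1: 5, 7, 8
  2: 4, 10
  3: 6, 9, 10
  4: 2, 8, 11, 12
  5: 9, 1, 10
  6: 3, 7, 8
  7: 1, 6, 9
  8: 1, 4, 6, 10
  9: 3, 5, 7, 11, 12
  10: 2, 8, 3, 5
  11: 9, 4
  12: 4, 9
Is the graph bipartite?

Partition the vertices as {2, 3, 5, 7, 8, 11, 12} vs {1, 4, 6, 9, 10}. Each listed edge has one endpoint in each part, so the graph is bipartite.

Yes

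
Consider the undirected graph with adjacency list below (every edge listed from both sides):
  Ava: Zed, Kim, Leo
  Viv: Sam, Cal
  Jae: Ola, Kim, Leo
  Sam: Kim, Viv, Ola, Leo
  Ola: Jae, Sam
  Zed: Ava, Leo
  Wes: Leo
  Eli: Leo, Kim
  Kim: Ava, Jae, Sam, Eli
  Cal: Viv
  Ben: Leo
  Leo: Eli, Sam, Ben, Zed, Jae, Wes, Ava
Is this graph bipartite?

No

The cycle Zed-Ava-Leo-Zed has length 3, which is odd, so the graph is not bipartite.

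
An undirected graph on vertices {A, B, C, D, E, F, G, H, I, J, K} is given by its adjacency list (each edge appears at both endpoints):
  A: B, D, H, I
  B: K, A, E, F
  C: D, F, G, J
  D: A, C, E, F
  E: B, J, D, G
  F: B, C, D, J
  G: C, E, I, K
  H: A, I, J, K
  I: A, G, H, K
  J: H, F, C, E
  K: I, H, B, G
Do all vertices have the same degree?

Yes

Degrees: A:4, B:4, C:4, D:4, E:4, F:4, G:4, H:4, I:4, J:4, K:4
All degrees equal 4; the graph is regular.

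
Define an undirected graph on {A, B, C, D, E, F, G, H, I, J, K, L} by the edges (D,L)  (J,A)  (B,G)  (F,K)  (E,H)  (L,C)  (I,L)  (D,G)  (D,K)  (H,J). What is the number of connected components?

Component: {A, E, H, J}
Component: {B, C, D, F, G, I, K, L}

2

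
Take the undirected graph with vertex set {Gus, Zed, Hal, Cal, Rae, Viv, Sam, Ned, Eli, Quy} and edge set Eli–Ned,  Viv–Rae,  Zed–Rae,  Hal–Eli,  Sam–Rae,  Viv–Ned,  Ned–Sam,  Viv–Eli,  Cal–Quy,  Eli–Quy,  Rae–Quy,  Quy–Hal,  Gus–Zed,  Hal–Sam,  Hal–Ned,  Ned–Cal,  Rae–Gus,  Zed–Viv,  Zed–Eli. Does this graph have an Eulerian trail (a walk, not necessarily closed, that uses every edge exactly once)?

No

Degrees: Gus:2, Zed:4, Hal:4, Cal:2, Rae:5, Viv:4, Sam:3, Ned:5, Eli:5, Quy:4
Odd-degree vertices: Rae, Sam, Ned, Eli (4 total).
With 4 odd-degree vertices (more than two), no single trail can use every edge.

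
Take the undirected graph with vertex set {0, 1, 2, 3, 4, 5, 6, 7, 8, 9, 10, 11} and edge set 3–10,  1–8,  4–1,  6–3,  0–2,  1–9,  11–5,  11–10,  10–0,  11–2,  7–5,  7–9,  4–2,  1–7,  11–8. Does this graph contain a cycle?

|V| = 12, |E| = 15, number of components = 1.
Since 15 > 12 - 1, a cycle must exist; for instance 2-11-8-1-4-2.

Yes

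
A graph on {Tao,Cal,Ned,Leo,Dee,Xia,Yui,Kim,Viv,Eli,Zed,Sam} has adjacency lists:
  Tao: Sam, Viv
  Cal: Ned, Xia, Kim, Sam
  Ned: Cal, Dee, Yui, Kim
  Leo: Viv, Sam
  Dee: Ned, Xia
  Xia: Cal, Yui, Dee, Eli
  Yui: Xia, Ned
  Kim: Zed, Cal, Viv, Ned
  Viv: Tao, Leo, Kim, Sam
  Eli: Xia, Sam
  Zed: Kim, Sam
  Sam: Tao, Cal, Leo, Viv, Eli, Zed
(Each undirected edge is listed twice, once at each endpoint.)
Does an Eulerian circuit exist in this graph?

Degrees: Tao:2, Cal:4, Ned:4, Leo:2, Dee:2, Xia:4, Yui:2, Kim:4, Viv:4, Eli:2, Zed:2, Sam:6
Every vertex has even degree and the edges form a single connected piece, so an Eulerian circuit exists.

Yes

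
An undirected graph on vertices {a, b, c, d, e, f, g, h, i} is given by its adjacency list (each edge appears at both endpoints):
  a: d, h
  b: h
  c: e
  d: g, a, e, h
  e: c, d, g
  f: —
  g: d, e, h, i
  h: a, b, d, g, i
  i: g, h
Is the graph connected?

Component: {f}
Component: {a, b, c, d, e, g, h, i}
No edge joins these 2 groups, so the graph is disconnected.

No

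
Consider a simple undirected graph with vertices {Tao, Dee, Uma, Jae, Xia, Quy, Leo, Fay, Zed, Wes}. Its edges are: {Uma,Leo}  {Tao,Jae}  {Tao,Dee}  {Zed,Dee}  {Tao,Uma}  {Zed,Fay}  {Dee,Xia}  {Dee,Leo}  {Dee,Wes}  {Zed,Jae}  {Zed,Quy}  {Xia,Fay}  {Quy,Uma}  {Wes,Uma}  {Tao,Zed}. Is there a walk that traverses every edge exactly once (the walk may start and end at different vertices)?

Yes

Degrees: Tao:4, Dee:5, Uma:4, Jae:2, Xia:2, Quy:2, Leo:2, Fay:2, Zed:5, Wes:2
Odd-degree vertices: Dee, Zed (2 total).
With 2 odd-degree vertices and all edges in one connected piece, an Eulerian trail exists (from Dee to Zed).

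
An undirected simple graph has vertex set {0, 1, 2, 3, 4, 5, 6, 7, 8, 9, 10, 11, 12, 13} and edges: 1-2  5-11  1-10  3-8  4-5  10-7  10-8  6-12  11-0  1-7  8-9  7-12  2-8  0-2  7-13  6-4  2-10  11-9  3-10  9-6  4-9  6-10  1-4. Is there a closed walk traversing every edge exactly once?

Degrees: 0:2, 1:4, 2:4, 3:2, 4:4, 5:2, 6:4, 7:4, 8:4, 9:4, 10:6, 11:3, 12:2, 13:1
Vertices with odd degree: 11, 13. An Eulerian circuit requires all degrees even.

No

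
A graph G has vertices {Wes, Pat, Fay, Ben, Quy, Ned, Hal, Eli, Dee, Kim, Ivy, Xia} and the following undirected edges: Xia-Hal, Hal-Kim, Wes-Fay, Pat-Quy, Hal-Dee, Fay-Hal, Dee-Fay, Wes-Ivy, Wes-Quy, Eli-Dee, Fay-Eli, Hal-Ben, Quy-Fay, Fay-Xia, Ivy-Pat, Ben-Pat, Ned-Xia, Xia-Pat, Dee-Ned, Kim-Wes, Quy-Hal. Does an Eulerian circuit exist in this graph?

Yes

Degrees: Wes:4, Pat:4, Fay:6, Ben:2, Quy:4, Ned:2, Hal:6, Eli:2, Dee:4, Kim:2, Ivy:2, Xia:4
All degrees are even and the non-isolated vertices are connected — an Eulerian circuit exists.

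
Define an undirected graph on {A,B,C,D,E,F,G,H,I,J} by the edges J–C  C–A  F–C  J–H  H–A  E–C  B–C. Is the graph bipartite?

Yes

Partition the vertices as {C, D, G, H, I} vs {A, B, E, F, J}. Each listed edge has one endpoint in each part, so the graph is bipartite.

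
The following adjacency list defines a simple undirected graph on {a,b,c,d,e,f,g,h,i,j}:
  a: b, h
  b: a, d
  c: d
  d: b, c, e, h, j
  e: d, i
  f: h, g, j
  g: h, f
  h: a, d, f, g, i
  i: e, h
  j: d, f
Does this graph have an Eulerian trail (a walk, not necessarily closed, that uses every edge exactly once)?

No

Degrees: a:2, b:2, c:1, d:5, e:2, f:3, g:2, h:5, i:2, j:2
Odd-degree vertices: c, d, f, h (4 total).
An Eulerian trail requires 0 or 2 odd-degree vertices; here there are 4.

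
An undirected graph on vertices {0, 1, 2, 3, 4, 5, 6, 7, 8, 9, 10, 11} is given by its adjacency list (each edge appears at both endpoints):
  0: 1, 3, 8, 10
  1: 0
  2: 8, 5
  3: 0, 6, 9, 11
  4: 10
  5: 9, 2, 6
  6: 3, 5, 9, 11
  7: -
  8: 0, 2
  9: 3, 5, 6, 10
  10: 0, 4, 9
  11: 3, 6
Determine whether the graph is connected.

Component: {7}
Component: {0, 1, 2, 3, 4, 5, 6, 8, 9, 10, 11}
There are 2 separate components, so the graph is not connected.

No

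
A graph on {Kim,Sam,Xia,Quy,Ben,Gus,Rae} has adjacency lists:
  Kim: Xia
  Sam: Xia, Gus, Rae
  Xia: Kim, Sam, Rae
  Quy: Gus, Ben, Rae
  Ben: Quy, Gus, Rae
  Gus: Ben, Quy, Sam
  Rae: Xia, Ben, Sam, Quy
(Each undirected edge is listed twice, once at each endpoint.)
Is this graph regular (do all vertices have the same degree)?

No

Degrees: Kim:1, Sam:3, Xia:3, Quy:3, Ben:3, Gus:3, Rae:4
Degrees are not all equal (e.g. deg(Kim)=1 but deg(Rae)=4); not regular.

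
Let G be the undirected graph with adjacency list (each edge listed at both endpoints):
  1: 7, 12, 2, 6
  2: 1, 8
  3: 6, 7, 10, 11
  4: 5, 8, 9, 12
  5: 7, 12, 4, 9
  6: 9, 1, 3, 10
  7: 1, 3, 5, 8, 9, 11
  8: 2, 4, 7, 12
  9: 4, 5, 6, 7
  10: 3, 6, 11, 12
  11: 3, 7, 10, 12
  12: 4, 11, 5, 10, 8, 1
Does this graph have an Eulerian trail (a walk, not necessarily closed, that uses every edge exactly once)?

Degrees: 1:4, 2:2, 3:4, 4:4, 5:4, 6:4, 7:6, 8:4, 9:4, 10:4, 11:4, 12:6
Odd-degree vertices: none (0 total).
The non-isolated vertices are connected and exactly 0 have odd degree, so an Eulerian trail exists.

Yes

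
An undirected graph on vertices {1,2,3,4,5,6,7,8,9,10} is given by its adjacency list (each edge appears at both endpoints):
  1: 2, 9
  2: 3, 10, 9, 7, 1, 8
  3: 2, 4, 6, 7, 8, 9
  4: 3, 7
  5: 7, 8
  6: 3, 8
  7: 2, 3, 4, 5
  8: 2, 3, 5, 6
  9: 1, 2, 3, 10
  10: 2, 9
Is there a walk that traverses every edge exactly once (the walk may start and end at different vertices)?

Degrees: 1:2, 2:6, 3:6, 4:2, 5:2, 6:2, 7:4, 8:4, 9:4, 10:2
Odd-degree vertices: none (0 total).
With 0 odd-degree vertices and all edges in one connected piece, an Eulerian trail exists.

Yes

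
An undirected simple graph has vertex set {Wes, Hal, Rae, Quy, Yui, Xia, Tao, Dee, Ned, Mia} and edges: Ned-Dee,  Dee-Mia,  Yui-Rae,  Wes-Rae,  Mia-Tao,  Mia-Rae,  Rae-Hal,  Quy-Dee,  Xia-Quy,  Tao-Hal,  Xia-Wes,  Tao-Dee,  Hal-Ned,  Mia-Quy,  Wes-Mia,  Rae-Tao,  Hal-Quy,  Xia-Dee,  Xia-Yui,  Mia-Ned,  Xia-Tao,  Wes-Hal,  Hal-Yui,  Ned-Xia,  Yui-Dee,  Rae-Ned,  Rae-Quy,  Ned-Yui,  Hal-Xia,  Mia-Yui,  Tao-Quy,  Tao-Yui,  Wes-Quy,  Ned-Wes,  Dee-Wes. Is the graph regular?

Yes

Degrees: Wes:7, Hal:7, Rae:7, Quy:7, Yui:7, Xia:7, Tao:7, Dee:7, Ned:7, Mia:7
Every vertex has degree 7, so the graph is 7-regular.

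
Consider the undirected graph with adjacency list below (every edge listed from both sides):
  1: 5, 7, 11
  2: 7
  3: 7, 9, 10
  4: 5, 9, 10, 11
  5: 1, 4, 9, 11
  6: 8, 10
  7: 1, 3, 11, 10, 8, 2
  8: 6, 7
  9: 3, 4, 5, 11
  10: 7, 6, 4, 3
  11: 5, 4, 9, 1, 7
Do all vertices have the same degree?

No

Degrees: 1:3, 2:1, 3:3, 4:4, 5:4, 6:2, 7:6, 8:2, 9:4, 10:4, 11:5
Vertex 2 has degree 1 while 7 has degree 6, so the graph is not regular.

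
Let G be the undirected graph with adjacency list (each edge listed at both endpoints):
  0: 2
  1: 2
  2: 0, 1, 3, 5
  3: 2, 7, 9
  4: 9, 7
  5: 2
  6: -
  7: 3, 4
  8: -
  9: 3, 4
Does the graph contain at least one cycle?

Yes

|V| = 10, |E| = 8, number of components = 3.
Since 8 > 10 - 3, a cycle must exist; for instance 3-9-4-7-3.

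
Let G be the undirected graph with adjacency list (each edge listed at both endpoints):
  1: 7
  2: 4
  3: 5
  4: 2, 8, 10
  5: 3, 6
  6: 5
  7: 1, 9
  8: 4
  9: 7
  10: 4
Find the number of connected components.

3

Component: {1, 7, 9}
Component: {3, 5, 6}
Component: {2, 4, 8, 10}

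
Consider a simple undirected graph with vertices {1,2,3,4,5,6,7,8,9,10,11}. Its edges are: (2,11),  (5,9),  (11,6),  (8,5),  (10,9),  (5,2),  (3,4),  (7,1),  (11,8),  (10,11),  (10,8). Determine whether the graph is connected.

Component: {1, 7}
Component: {3, 4}
Component: {2, 5, 6, 8, 9, 10, 11}
There are 3 separate components, so the graph is not connected.

No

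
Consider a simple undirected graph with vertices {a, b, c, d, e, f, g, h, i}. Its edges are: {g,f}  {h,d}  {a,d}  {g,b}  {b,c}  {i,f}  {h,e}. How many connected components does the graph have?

Component: {a, d, e, h}
Component: {b, c, f, g, i}

2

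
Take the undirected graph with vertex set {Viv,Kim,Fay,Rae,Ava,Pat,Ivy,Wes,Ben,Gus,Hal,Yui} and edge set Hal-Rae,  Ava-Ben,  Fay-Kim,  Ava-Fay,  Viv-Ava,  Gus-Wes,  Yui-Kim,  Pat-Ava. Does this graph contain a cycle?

No

The graph has 12 vertices, 8 edges, and 4 connected components.
A forest on 12 vertices with 4 components has exactly 8 edges, which matches — so no cycle.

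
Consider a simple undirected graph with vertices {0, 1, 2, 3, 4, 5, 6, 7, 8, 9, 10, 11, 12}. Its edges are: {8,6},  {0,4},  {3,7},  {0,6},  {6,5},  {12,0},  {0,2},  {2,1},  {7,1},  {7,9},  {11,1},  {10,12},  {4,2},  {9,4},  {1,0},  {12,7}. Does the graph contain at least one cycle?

Yes

The graph has 13 vertices, 16 edges, and 1 connected component.
One cycle is 0-2-1-7-12-0.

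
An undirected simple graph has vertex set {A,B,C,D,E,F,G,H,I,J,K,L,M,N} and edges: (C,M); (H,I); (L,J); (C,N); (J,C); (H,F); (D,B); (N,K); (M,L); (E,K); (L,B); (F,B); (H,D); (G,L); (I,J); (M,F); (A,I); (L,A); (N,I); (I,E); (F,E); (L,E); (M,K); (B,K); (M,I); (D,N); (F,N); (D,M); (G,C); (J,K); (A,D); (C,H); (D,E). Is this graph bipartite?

Yes

A valid 2-coloring puts {C, D, F, I, K, L} on one side and {A, B, E, G, H, J, M, N} on the other; every edge crosses between the two sides.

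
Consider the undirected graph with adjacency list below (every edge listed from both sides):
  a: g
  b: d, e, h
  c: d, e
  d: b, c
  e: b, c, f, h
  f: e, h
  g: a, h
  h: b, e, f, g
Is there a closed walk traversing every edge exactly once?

No

Degrees: a:1, b:3, c:2, d:2, e:4, f:2, g:2, h:4
Vertices with odd degree: a, b. An Eulerian circuit requires all degrees even.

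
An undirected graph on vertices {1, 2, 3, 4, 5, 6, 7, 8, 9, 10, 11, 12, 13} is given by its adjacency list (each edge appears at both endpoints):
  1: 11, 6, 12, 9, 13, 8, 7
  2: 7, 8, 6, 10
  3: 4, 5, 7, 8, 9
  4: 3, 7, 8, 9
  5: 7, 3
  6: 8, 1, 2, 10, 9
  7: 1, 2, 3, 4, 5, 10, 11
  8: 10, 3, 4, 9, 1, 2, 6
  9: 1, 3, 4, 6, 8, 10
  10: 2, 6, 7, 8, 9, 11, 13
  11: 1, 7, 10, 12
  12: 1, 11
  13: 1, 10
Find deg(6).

Neighbors of 6: 1, 2, 8, 9, 10.

5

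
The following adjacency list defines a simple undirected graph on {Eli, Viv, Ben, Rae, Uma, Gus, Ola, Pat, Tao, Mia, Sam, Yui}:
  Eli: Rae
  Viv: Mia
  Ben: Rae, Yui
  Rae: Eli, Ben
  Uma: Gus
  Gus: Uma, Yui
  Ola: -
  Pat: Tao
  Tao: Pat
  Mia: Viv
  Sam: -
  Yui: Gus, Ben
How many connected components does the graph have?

5

Component: {Ola}
Component: {Sam}
Component: {Viv, Mia}
Component: {Pat, Tao}
Component: {Eli, Ben, Rae, Uma, Gus, Yui}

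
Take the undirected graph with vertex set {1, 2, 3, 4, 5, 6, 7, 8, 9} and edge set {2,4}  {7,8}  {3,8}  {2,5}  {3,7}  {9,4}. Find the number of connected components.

4

Component: {1}
Component: {6}
Component: {3, 7, 8}
Component: {2, 4, 5, 9}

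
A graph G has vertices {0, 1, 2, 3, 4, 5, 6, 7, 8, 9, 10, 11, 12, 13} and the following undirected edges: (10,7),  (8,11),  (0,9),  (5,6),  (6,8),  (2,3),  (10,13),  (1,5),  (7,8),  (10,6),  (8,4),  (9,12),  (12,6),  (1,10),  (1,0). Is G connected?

No

Component: {2, 3}
Component: {0, 1, 4, 5, 6, 7, 8, 9, 10, 11, 12, 13}
There are 2 separate components, so the graph is not connected.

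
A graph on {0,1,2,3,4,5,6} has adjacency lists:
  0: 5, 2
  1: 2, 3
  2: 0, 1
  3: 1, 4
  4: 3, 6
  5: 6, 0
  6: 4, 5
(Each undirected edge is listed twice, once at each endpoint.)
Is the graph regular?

Degrees: 0:2, 1:2, 2:2, 3:2, 4:2, 5:2, 6:2
All degrees equal 2; the graph is regular.

Yes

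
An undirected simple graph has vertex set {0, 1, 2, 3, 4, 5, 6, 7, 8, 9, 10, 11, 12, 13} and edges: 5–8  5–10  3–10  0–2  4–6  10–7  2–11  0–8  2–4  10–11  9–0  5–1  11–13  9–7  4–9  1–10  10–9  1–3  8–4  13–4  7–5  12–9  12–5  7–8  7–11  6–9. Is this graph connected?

Starting from 0 and exploring outward reaches every vertex (0, 2, 8, 9, 4, 11, 5, 7, 12, 6, 10, 13, 1, 3); the graph is connected.

Yes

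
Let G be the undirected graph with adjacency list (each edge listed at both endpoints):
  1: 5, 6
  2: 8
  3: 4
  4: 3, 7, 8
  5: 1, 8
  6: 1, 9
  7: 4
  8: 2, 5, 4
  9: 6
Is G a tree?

|V| = 9, |E| = 8.
It is connected with exactly 8 edges, hence acyclic — it is a tree.

Yes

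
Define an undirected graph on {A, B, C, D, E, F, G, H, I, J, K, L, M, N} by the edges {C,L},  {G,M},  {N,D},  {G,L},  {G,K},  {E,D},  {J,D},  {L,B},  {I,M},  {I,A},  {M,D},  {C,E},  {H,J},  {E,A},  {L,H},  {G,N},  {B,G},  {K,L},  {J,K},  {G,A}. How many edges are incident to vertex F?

F has no neighbors.

0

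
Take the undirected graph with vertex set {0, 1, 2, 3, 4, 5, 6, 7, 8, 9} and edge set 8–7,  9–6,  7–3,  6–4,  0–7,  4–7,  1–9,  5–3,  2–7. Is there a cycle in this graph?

|V| = 10, |E| = 9, number of components = 1.
A forest on 10 vertices with 1 component has exactly 9 edges, which matches — so no cycle.

No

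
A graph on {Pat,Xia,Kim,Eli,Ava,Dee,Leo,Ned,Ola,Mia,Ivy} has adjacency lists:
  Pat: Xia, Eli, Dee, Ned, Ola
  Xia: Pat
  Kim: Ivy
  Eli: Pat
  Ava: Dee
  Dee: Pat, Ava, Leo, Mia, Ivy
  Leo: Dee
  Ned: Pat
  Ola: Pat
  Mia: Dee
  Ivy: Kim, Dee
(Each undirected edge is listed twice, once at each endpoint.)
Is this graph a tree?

The graph has 11 vertices and 10 edges.
Connected and |E| = |V| - 1, which characterizes a tree.

Yes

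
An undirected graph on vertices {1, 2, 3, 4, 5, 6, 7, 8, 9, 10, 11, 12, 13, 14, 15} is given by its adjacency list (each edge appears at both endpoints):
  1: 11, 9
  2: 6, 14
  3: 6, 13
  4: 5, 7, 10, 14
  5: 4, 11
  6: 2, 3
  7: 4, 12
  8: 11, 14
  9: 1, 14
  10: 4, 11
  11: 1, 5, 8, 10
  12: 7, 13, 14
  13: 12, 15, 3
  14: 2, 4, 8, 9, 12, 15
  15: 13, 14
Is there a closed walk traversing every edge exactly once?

Degrees: 1:2, 2:2, 3:2, 4:4, 5:2, 6:2, 7:2, 8:2, 9:2, 10:2, 11:4, 12:3, 13:3, 14:6, 15:2
Vertices with odd degree: 12, 13. An Eulerian circuit requires all degrees even.

No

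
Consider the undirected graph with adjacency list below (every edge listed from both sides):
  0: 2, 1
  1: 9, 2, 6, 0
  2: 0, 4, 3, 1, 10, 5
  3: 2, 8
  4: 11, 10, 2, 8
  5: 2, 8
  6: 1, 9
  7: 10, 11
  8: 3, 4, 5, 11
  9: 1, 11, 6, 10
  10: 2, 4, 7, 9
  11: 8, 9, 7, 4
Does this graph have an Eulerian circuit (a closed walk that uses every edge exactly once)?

Degrees: 0:2, 1:4, 2:6, 3:2, 4:4, 5:2, 6:2, 7:2, 8:4, 9:4, 10:4, 11:4
Every vertex has even degree and the edges form a single connected piece, so an Eulerian circuit exists.

Yes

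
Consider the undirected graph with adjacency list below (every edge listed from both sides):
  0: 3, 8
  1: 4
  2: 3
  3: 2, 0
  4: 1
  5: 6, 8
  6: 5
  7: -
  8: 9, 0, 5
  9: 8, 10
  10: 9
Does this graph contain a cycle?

No

|V| = 11, |E| = 8, number of components = 3.
A forest on 11 vertices with 3 components has exactly 8 edges, which matches — so no cycle.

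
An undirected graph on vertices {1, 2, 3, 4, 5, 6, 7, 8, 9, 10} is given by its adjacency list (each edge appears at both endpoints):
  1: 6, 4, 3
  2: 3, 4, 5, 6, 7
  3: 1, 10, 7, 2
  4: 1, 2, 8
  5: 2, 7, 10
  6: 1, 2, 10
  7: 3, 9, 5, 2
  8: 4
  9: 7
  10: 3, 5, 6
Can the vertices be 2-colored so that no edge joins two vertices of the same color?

2-7-5-2 is an odd cycle (length 3), and a bipartite graph can contain only even cycles.

No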